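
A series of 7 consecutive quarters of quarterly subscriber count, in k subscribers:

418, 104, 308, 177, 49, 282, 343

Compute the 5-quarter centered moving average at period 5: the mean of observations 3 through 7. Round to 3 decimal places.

Sum of periods 3–7: 308 + 177 + 49 + 282 + 343 = 1159
Divide by 5: 1159 / 5 = 231.800

231.800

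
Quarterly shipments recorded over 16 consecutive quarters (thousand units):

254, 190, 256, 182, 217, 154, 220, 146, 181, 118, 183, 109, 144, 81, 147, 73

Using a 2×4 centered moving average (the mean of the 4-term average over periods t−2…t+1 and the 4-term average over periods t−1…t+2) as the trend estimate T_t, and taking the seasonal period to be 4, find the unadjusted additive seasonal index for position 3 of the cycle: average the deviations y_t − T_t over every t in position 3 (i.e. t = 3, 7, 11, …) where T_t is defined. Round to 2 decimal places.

Season position 3 occurs at t = 3, 7, 11 (where T_t is defined).
t=3: T_3 = 215.8750; y_3 − T_3 = 256 − 215.8750 = 40.1250
t=7: T_7 = 179.7500; y_7 − T_7 = 220 − 179.7500 = 40.2500
t=11: T_11 = 143.1250; y_11 − T_11 = 183 − 143.1250 = 39.8750
Mean deviation: (40.1250 + 40.2500 + 39.8750) / 3 = 40.08

40.08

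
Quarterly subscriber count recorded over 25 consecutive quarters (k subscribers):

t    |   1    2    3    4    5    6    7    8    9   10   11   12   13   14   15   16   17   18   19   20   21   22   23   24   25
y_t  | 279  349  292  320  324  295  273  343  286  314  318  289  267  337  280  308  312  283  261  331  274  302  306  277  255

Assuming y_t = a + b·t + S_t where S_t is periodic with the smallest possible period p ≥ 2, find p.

First differences y_{t+1} − y_t: 70, -57, 28, 4, -29, -22, 70, -57, 28, 4, -29, -22, 70, -57, …
The difference pattern repeats every 6 terms and not for any smaller step, so p = 6.

6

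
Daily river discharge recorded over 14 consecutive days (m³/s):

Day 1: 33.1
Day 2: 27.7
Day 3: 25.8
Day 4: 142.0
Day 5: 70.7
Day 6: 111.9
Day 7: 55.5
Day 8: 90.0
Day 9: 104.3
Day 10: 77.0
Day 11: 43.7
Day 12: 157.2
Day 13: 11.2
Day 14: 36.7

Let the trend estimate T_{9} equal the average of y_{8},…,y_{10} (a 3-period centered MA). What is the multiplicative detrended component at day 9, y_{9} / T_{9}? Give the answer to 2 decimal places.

1.15

Trend T_9 = (90.0 + 104.3 + 77.0) / 3 = 271.3/3 = 90.4333
Ratio to trend: 104.3 / 90.4333 = 1.15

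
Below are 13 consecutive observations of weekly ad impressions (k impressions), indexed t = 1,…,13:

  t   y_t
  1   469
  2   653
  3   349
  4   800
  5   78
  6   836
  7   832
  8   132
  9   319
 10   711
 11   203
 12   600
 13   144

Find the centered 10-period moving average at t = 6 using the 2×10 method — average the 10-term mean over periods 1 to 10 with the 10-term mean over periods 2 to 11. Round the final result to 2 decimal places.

504.60

Sum over 1–10: 469 + 653 + 349 + 800 + 78 + 836 + 832 + 132 + 319 + 711 = 5179
Sum over 2–11: 653 + 349 + 800 + 78 + 836 + 832 + 132 + 319 + 711 + 203 = 4913
CMA at t=6 = (5179 + 4913) / (2·10) = 10092 / 20 = 504.60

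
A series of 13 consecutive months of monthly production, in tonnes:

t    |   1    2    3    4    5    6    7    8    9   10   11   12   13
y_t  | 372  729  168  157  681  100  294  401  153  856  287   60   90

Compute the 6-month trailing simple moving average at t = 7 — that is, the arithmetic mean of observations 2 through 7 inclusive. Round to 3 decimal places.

354.833

Sum of periods 2–7: 729 + 168 + 157 + 681 + 100 + 294 = 2129
Divide by 6: 2129 / 6 = 354.833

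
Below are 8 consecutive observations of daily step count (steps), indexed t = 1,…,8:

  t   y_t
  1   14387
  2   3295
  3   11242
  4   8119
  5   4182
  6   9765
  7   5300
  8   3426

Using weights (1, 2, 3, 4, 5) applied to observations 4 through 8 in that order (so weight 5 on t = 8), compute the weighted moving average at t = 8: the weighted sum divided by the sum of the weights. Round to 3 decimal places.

5607.200

Weighted sum: 1·8119 + 2·4182 + 3·9765 + 4·5300 + 5·3426 = 8119 + 8364 + 29295 + 21200 + 17130 = 84108
Weight total: 1 + 2 + 3 + 4 + 5 = 15
WMA = 84108 / 15 = 5607.200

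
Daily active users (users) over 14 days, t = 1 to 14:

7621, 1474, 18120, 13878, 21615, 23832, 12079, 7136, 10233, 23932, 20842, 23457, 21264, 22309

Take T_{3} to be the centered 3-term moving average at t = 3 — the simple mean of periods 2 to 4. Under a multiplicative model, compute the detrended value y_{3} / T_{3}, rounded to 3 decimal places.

Trend T_3 = (1474 + 18120 + 13878) / 3 = 33472/3 = 11157.33333
Ratio to trend: 18120 / 11157.33333 = 1.624

1.624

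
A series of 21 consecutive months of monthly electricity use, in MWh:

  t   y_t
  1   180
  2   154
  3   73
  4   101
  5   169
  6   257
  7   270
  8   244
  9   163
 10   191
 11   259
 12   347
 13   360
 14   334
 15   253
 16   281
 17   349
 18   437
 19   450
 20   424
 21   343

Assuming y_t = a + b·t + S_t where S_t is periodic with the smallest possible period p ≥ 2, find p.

6

First differences y_{t+1} − y_t: -26, -81, 28, 68, 88, 13, -26, -81, 28, 68, 88, 13, -26, -81, …
The difference pattern repeats every 6 terms and not for any smaller step, so p = 6.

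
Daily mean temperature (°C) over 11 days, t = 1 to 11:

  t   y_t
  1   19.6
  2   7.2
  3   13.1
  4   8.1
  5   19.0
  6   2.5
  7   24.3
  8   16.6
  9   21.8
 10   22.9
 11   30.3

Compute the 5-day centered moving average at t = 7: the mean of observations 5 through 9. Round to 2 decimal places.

Sum of periods 5–9: 19.0 + 2.5 + 24.3 + 16.6 + 21.8 = 84.2
Divide by 5: 84.2 / 5 = 16.84

16.84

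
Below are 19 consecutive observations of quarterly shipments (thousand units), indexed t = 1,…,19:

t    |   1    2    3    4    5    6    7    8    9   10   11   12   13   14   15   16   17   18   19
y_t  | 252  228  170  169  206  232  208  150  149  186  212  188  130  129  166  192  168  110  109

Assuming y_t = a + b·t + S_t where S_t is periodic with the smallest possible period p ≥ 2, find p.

5

First differences y_{t+1} − y_t: -24, -58, -1, 37, 26, -24, -58, -1, 37, 26, -24, -58, …
The difference pattern repeats every 5 terms and not for any smaller step, so p = 5.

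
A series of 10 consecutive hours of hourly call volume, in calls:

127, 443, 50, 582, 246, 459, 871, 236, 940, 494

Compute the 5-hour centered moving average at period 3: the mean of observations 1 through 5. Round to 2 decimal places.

Sum of periods 1–5: 127 + 443 + 50 + 582 + 246 = 1448
Divide by 5: 1448 / 5 = 289.60

289.60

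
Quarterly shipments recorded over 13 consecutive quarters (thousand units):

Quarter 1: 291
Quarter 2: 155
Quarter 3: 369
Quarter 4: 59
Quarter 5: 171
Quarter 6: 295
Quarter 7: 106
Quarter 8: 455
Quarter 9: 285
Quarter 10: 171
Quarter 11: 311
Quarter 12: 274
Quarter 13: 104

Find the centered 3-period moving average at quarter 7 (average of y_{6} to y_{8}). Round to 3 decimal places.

Sum of periods 6–8: 295 + 106 + 455 = 856
Divide by 3: 856 / 3 = 285.333

285.333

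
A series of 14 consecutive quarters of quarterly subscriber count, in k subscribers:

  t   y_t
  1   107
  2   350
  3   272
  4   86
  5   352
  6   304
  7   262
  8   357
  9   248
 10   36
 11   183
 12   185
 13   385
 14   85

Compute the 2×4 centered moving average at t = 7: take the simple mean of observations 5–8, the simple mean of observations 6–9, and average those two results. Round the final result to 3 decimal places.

Sum over 5–8: 352 + 304 + 262 + 357 = 1275
Sum over 6–9: 304 + 262 + 357 + 248 = 1171
CMA at t=7 = (1275 + 1171) / (2·4) = 2446 / 8 = 305.750

305.750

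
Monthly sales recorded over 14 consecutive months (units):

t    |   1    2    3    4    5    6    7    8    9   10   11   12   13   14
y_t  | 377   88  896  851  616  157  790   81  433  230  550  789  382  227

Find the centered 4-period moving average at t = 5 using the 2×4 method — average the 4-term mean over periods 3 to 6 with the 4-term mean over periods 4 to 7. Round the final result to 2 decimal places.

Sum over 3–6: 896 + 851 + 616 + 157 = 2520
Sum over 4–7: 851 + 616 + 157 + 790 = 2414
CMA at t=5 = (2520 + 2414) / (2·4) = 4934 / 8 = 616.75

616.75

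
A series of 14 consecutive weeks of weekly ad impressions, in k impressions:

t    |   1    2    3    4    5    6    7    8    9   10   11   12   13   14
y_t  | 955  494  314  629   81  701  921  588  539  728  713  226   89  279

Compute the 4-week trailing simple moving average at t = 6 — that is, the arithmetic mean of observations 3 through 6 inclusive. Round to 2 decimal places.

431.25

Sum of periods 3–6: 314 + 629 + 81 + 701 = 1725
Divide by 4: 1725 / 4 = 431.25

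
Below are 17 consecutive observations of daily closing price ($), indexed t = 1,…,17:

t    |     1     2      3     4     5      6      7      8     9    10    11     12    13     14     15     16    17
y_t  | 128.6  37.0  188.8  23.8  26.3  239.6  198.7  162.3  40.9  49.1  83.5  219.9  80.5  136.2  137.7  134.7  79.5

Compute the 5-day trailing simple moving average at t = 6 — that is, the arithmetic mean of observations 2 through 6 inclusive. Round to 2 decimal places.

103.10

Sum of periods 2–6: 37.0 + 188.8 + 23.8 + 26.3 + 239.6 = 515.5
Divide by 5: 515.5 / 5 = 103.10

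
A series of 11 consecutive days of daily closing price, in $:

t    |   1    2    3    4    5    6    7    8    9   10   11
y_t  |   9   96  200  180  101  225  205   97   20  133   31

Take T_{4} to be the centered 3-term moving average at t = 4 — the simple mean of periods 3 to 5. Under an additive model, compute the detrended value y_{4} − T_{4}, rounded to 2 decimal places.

19.67

Trend T_4 = (200 + 180 + 101) / 3 = 481/3 = 160.3333
Detrended value: 180 − 160.3333 = 19.67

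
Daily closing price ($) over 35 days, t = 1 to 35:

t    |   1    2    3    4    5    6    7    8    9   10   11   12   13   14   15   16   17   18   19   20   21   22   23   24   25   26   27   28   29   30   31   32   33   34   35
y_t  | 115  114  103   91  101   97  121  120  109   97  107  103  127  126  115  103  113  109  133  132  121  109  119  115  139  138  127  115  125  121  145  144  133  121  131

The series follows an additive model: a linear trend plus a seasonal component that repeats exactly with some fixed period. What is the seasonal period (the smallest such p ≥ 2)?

6

First differences y_{t+1} − y_t: -1, -11, -12, 10, -4, 24, -1, -11, -12, 10, -4, 24, -1, -11, …
The difference pattern repeats every 6 terms and not for any smaller step, so p = 6.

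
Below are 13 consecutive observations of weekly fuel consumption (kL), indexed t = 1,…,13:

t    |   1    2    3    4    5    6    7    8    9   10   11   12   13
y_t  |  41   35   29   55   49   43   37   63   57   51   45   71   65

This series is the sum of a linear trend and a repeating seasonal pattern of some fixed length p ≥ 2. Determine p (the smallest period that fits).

First differences y_{t+1} − y_t: -6, -6, 26, -6, -6, -6, 26, -6, -6, -6, …
The difference pattern repeats every 4 terms and not for any smaller step, so p = 4.

4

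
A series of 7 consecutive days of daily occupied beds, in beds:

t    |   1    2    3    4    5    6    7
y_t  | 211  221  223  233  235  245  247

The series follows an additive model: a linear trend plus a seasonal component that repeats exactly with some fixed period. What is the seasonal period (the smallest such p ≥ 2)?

2

First differences y_{t+1} − y_t: 10, 2, 10, 2, 10, 2, …
The difference pattern repeats every 2 terms and not for any smaller step, so p = 2.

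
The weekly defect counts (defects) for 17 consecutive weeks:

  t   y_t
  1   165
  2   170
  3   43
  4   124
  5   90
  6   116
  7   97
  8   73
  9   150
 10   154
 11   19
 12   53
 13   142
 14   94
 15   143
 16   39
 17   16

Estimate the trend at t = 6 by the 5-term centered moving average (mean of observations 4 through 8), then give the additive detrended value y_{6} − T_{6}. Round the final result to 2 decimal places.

Trend T_6 = (124 + 90 + 116 + 97 + 73) / 5 = 500/5 = 100.0000
Detrended value: 116 − 100.0000 = 16.00

16.00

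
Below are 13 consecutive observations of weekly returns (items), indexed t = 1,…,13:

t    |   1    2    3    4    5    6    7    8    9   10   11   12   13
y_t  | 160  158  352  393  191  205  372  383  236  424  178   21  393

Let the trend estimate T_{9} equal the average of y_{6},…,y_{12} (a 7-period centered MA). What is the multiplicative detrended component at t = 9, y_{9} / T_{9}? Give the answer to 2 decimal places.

Trend T_9 = (205 + 372 + 383 + 236 + 424 + 178 + 21) / 7 = 1819/7 = 259.8571
Ratio to trend: 236 / 259.8571 = 0.91

0.91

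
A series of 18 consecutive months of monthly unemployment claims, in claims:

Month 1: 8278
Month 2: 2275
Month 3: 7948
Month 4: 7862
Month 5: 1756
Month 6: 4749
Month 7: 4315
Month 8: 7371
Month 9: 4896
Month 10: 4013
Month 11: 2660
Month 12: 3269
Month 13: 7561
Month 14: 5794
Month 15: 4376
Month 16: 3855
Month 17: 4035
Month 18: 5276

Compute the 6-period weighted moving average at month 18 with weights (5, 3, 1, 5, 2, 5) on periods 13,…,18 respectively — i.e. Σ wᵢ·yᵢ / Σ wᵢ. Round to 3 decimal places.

5394.667

Weighted sum: 5·7561 + 3·5794 + 1·4376 + 5·3855 + 2·4035 + 5·5276 = 37805 + 17382 + 4376 + 19275 + 8070 + 26380 = 113288
Weight total: 5 + 3 + 1 + 5 + 2 + 5 = 21
WMA = 113288 / 21 = 5394.667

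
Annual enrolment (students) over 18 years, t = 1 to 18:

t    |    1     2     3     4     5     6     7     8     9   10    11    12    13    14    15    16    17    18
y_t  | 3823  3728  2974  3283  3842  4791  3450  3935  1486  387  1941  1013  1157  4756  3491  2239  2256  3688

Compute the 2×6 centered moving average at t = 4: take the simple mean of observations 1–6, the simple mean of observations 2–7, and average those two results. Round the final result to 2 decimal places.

3709.08

Sum over 1–6: 3823 + 3728 + 2974 + 3283 + 3842 + 4791 = 22441
Sum over 2–7: 3728 + 2974 + 3283 + 3842 + 4791 + 3450 = 22068
CMA at t=4 = (22441 + 22068) / (2·6) = 44509 / 12 = 3709.08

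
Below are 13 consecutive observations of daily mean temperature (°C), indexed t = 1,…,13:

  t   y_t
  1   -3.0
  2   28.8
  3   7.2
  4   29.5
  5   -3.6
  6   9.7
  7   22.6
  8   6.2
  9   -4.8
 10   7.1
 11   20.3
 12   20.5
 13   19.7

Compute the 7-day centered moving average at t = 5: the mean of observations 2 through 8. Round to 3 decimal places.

Sum of periods 2–8: 28.8 + 7.2 + 29.5 + (-3.6) + 9.7 + 22.6 + 6.2 = 100.4
Divide by 7: 100.4 / 7 = 14.343

14.343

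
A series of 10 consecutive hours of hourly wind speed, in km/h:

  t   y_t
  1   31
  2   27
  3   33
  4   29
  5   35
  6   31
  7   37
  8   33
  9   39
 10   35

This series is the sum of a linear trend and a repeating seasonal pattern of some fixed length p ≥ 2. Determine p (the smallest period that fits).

First differences y_{t+1} − y_t: -4, 6, -4, 6, -4, 6, …
The difference pattern repeats every 2 terms and not for any smaller step, so p = 2.

2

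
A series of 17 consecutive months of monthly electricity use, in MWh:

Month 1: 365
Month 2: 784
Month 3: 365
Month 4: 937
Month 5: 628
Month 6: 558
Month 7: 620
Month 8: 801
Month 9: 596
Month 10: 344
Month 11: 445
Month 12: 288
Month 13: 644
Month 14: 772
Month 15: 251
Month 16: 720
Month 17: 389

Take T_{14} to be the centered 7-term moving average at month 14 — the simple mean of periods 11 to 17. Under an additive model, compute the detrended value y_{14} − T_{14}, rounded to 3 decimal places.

Trend T_14 = (445 + 288 + 644 + 772 + 251 + 720 + 389) / 7 = 3509/7 = 501.28571
Detrended value: 772 − 501.28571 = 270.714

270.714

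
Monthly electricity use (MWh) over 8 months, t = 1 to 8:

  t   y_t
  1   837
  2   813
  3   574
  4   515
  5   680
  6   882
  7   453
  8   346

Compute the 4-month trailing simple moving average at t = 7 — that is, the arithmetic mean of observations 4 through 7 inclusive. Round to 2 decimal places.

Sum of periods 4–7: 515 + 680 + 882 + 453 = 2530
Divide by 4: 2530 / 4 = 632.50

632.50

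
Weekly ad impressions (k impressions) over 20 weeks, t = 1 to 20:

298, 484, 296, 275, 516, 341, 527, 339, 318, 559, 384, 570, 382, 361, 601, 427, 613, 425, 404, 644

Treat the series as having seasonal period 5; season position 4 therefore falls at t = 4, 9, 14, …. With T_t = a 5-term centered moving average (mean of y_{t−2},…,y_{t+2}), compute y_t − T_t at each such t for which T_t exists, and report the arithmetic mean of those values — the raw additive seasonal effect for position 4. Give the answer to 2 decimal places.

-107.33

Season position 4 occurs at t = 4, 9, 14 (where T_t is defined).
t=4: T_4 = 382.4000; y_4 − T_4 = 275 − 382.4000 = -107.4000
t=9: T_9 = 425.4000; y_9 − T_9 = 318 − 425.4000 = -107.4000
t=14: T_14 = 468.2000; y_14 − T_14 = 361 − 468.2000 = -107.2000
Mean deviation: (-107.4000 + -107.4000 + -107.2000) / 3 = -107.33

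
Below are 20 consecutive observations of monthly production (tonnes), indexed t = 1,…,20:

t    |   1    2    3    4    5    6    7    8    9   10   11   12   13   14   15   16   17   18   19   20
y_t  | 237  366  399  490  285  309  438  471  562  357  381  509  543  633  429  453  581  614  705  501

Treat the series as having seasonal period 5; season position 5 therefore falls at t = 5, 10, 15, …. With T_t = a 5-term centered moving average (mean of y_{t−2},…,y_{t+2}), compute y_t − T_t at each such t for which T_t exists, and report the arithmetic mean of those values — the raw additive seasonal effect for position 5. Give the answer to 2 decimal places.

Season position 5 occurs at t = 5, 10, 15 (where T_t is defined).
t=5: T_5 = 384.2000; y_5 − T_5 = 285 − 384.2000 = -99.2000
t=10: T_10 = 456.0000; y_10 − T_10 = 357 − 456.0000 = -99.0000
t=15: T_15 = 527.8000; y_15 − T_15 = 429 − 527.8000 = -98.8000
Mean deviation: (-99.2000 + -99.0000 + -98.8000) / 3 = -99.00

-99.00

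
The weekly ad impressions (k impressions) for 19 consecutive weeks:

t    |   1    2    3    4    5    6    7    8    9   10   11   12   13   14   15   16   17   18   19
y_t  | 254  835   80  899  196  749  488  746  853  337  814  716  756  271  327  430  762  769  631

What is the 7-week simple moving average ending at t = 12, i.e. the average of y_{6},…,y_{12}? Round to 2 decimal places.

Sum of periods 6–12: 749 + 488 + 746 + 853 + 337 + 814 + 716 = 4703
Divide by 7: 4703 / 7 = 671.86

671.86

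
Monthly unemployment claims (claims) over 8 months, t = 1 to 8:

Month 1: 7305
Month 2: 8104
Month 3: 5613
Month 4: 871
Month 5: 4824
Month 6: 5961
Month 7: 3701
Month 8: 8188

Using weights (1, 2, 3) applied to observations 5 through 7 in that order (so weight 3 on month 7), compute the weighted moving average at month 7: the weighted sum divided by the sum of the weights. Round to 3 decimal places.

Weighted sum: 1·4824 + 2·5961 + 3·3701 = 4824 + 11922 + 11103 = 27849
Weight total: 1 + 2 + 3 = 6
WMA = 27849 / 6 = 4641.500

4641.500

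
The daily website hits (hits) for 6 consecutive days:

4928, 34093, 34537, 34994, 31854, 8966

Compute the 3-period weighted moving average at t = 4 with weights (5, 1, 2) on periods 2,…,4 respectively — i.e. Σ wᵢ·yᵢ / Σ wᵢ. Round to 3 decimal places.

34373.750

Weighted sum: 5·34093 + 1·34537 + 2·34994 = 170465 + 34537 + 69988 = 274990
Weight total: 5 + 1 + 2 = 8
WMA = 274990 / 8 = 34373.750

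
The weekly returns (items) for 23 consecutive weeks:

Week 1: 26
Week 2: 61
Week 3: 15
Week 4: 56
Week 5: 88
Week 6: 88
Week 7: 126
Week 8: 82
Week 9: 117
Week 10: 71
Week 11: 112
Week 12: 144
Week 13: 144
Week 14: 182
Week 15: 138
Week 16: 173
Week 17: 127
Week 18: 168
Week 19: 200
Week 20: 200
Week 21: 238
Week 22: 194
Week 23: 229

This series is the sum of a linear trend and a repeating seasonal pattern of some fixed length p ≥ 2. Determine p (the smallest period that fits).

First differences y_{t+1} − y_t: 35, -46, 41, 32, 0, 38, -44, 35, -46, 41, 32, 0, 38, -44, 35, -46, …
The difference pattern repeats every 7 terms and not for any smaller step, so p = 7.

7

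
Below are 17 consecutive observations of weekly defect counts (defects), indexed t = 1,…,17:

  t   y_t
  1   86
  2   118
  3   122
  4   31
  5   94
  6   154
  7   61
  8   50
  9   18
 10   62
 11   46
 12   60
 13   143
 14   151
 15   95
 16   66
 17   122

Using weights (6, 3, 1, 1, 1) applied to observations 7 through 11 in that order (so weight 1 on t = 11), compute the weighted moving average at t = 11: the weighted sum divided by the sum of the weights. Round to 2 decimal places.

Weighted sum: 6·61 + 3·50 + 1·18 + 1·62 + 1·46 = 366 + 150 + 18 + 62 + 46 = 642
Weight total: 6 + 3 + 1 + 1 + 1 = 12
WMA = 642 / 12 = 53.50

53.50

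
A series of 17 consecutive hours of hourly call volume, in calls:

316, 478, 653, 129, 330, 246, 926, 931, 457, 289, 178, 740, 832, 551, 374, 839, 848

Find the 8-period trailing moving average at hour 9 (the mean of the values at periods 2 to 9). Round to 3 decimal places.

518.750

Sum of periods 2–9: 478 + 653 + 129 + 330 + 246 + 926 + 931 + 457 = 4150
Divide by 8: 4150 / 8 = 518.750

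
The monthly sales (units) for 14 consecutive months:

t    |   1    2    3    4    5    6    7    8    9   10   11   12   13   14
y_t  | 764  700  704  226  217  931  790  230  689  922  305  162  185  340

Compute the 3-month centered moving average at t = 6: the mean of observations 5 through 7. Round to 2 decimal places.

646.00

Sum of periods 5–7: 217 + 931 + 790 = 1938
Divide by 3: 1938 / 3 = 646.00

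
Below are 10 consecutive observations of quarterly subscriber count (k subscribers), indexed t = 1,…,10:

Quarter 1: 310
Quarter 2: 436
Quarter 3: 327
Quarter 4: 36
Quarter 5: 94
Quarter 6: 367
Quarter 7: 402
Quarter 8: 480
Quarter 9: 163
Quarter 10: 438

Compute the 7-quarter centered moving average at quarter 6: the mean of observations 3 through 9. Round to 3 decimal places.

Sum of periods 3–9: 327 + 36 + 94 + 367 + 402 + 480 + 163 = 1869
Divide by 7: 1869 / 7 = 267.000

267.000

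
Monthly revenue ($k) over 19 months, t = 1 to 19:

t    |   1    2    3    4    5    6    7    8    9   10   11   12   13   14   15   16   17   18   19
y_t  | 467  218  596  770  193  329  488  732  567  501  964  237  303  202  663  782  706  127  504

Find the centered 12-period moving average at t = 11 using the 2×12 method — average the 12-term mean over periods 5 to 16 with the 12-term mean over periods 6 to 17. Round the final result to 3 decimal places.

Sum over 5–16: 193 + 329 + 488 + 732 + 567 + 501 + 964 + 237 + 303 + 202 + 663 + 782 = 5961
Sum over 6–17: 329 + 488 + 732 + 567 + 501 + 964 + 237 + 303 + 202 + 663 + 782 + 706 = 6474
CMA at t=11 = (5961 + 6474) / (2·12) = 12435 / 24 = 518.125

518.125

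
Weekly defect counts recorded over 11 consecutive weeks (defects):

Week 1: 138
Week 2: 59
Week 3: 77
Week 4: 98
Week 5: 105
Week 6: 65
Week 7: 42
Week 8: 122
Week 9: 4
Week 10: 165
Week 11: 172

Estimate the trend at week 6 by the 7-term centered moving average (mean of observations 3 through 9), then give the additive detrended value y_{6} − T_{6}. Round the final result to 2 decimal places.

Trend T_6 = (77 + 98 + 105 + 65 + 42 + 122 + 4) / 7 = 513/7 = 73.2857
Detrended value: 65 − 73.2857 = -8.29

-8.29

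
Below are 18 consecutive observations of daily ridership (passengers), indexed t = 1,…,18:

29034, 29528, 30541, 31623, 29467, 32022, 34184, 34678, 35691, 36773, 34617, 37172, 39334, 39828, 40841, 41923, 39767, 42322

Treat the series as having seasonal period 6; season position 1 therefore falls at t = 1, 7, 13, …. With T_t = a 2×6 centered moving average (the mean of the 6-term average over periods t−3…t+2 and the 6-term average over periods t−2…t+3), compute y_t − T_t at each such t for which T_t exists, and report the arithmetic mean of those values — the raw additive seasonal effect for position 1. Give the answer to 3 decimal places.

810.667

Season position 1 occurs at t = 7, 13 (where T_t is defined).
t=7: T_7 = 33373.33333; y_7 − T_7 = 34184 − 33373.33333 = 810.66667
t=13: T_13 = 38523.33333; y_13 − T_13 = 39334 − 38523.33333 = 810.66667
Mean deviation: (810.66667 + 810.66667) / 2 = 810.667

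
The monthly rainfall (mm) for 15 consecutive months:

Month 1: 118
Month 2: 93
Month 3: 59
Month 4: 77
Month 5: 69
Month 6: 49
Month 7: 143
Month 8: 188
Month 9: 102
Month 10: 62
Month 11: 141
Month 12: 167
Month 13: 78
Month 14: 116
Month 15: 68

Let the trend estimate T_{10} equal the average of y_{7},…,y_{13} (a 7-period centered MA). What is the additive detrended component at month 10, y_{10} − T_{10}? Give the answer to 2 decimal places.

Trend T_10 = (143 + 188 + 102 + 62 + 141 + 167 + 78) / 7 = 881/7 = 125.8571
Detrended value: 62 − 125.8571 = -63.86

-63.86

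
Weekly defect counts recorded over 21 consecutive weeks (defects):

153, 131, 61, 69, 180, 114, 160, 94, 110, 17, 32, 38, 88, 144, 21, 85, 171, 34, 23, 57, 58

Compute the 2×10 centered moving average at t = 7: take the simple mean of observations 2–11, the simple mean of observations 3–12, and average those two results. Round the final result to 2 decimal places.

92.15

Sum over 2–11: 131 + 61 + 69 + 180 + 114 + 160 + 94 + 110 + 17 + 32 = 968
Sum over 3–12: 61 + 69 + 180 + 114 + 160 + 94 + 110 + 17 + 32 + 38 = 875
CMA at t=7 = (968 + 875) / (2·10) = 1843 / 20 = 92.15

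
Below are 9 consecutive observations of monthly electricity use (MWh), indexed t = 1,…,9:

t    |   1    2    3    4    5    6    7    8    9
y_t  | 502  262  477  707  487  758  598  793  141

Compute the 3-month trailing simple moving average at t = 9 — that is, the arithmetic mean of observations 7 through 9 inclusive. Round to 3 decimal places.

Sum of periods 7–9: 598 + 793 + 141 = 1532
Divide by 3: 1532 / 3 = 510.667

510.667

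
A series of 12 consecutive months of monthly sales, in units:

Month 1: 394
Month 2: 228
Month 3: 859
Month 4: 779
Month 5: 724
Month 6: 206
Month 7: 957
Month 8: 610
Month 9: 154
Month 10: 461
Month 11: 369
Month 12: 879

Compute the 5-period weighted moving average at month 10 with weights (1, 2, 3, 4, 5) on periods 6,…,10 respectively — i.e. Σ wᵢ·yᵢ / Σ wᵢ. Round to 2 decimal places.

458.07

Weighted sum: 1·206 + 2·957 + 3·610 + 4·154 + 5·461 = 206 + 1914 + 1830 + 616 + 2305 = 6871
Weight total: 1 + 2 + 3 + 4 + 5 = 15
WMA = 6871 / 15 = 458.07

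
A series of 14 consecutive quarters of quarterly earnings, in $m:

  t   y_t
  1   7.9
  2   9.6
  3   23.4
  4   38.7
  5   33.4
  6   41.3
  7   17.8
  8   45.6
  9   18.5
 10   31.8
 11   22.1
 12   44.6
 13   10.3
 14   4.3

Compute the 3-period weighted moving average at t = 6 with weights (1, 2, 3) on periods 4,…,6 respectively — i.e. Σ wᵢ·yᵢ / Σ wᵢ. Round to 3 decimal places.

Weighted sum: 1·38.7 + 2·33.4 + 3·41.3 = 38.7 + 66.8 + 123.9 = 229.4
Weight total: 1 + 2 + 3 = 6
WMA = 229.4 / 6 = 38.233

38.233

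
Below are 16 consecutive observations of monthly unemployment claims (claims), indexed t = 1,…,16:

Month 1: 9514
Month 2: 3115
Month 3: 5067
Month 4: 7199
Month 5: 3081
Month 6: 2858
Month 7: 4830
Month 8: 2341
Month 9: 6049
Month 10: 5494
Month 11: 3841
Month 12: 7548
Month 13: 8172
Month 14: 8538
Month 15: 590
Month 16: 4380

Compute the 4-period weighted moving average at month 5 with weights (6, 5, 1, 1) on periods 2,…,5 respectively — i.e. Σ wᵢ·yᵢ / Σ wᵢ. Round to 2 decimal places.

Weighted sum: 6·3115 + 5·5067 + 1·7199 + 1·3081 = 18690 + 25335 + 7199 + 3081 = 54305
Weight total: 6 + 5 + 1 + 1 = 13
WMA = 54305 / 13 = 4177.31

4177.31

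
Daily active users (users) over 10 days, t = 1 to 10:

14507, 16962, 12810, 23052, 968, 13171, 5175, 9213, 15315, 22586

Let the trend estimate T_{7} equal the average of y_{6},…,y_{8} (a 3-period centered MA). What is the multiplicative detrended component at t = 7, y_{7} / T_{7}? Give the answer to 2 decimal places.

0.56

Trend T_7 = (13171 + 5175 + 9213) / 3 = 27559/3 = 9186.3333
Ratio to trend: 5175 / 9186.3333 = 0.56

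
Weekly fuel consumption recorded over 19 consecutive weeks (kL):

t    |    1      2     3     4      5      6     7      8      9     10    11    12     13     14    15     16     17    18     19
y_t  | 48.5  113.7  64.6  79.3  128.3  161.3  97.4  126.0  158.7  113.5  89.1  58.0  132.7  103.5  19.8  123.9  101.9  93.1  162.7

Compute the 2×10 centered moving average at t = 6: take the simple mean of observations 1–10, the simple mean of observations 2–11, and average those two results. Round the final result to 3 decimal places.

Sum over 1–10: 48.5 + 113.7 + 64.6 + 79.3 + 128.3 + 161.3 + 97.4 + 126.0 + 158.7 + 113.5 = 1091.3
Sum over 2–11: 113.7 + 64.6 + 79.3 + 128.3 + 161.3 + 97.4 + 126.0 + 158.7 + 113.5 + 89.1 = 1131.9
CMA at t=6 = (1091.3 + 1131.9) / (2·10) = 2223.2 / 20 = 111.160

111.160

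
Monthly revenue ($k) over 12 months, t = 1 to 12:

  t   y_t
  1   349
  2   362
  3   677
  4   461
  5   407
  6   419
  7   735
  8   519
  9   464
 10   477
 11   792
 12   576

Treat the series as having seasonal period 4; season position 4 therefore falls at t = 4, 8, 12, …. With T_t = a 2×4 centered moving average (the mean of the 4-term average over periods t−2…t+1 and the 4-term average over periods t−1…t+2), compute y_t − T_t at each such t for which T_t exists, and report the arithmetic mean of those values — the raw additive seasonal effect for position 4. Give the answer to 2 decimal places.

-22.69

Season position 4 occurs at t = 4, 8 (where T_t is defined).
t=4: T_4 = 483.8750; y_4 − T_4 = 461 − 483.8750 = -22.8750
t=8: T_8 = 541.5000; y_8 − T_8 = 519 − 541.5000 = -22.5000
Mean deviation: (-22.8750 + -22.5000) / 2 = -22.69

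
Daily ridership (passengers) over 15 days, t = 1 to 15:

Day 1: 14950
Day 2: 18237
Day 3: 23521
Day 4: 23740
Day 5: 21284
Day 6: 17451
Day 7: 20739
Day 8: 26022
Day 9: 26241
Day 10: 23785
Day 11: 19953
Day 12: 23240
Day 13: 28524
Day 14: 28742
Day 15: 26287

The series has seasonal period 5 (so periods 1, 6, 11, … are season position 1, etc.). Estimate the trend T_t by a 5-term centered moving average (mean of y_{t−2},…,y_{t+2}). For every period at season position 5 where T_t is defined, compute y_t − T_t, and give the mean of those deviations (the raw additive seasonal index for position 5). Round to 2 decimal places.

-63.10

Season position 5 occurs at t = 5, 10 (where T_t is defined).
t=5: T_5 = 21347.0000; y_5 − T_5 = 21284 − 21347.0000 = -63.0000
t=10: T_10 = 23848.2000; y_10 − T_10 = 23785 − 23848.2000 = -63.2000
Mean deviation: (-63.0000 + -63.2000) / 2 = -63.10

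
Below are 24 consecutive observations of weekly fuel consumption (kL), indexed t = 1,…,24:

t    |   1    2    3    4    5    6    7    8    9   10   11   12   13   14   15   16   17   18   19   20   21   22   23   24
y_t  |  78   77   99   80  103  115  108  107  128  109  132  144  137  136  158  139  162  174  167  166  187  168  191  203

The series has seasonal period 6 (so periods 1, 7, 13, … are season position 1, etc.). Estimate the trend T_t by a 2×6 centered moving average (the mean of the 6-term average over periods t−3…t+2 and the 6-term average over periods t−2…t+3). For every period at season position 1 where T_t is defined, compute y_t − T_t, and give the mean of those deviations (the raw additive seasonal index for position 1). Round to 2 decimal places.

Season position 1 occurs at t = 7, 13, 19 (where T_t is defined).
t=7: T_7 = 109.2500; y_7 − T_7 = 108 − 109.2500 = -1.2500
t=13: T_13 = 138.5000; y_13 − T_13 = 137 − 138.5000 = -1.5000
t=19: T_19 = 168.2500; y_19 − T_19 = 167 − 168.2500 = -1.2500
Mean deviation: (-1.2500 + -1.5000 + -1.2500) / 3 = -1.33

-1.33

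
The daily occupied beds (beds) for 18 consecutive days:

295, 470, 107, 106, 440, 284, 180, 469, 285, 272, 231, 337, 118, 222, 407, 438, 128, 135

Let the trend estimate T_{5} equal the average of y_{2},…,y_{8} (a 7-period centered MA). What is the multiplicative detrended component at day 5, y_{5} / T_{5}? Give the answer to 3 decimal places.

1.498

Trend T_5 = (470 + 107 + 106 + 440 + 284 + 180 + 469) / 7 = 2056/7 = 293.71429
Ratio to trend: 440 / 293.71429 = 1.498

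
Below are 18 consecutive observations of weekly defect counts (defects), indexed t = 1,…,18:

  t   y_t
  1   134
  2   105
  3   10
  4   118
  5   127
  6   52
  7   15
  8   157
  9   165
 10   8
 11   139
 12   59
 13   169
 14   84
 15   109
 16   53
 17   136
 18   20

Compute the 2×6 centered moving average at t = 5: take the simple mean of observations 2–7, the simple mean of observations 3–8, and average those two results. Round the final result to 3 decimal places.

Sum over 2–7: 105 + 10 + 118 + 127 + 52 + 15 = 427
Sum over 3–8: 10 + 118 + 127 + 52 + 15 + 157 = 479
CMA at t=5 = (427 + 479) / (2·6) = 906 / 12 = 75.500

75.500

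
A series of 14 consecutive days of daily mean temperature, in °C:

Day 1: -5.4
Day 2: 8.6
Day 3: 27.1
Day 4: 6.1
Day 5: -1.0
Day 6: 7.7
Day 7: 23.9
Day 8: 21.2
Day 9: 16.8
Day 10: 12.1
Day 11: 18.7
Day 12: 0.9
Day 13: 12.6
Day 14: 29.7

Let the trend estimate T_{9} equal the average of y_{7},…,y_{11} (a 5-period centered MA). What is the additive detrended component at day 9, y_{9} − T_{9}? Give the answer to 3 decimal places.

-1.740

Trend T_9 = (23.9 + 21.2 + 16.8 + 12.1 + 18.7) / 5 = 92.7/5 = 18.54000
Detrended value: 16.8 − 18.54000 = -1.740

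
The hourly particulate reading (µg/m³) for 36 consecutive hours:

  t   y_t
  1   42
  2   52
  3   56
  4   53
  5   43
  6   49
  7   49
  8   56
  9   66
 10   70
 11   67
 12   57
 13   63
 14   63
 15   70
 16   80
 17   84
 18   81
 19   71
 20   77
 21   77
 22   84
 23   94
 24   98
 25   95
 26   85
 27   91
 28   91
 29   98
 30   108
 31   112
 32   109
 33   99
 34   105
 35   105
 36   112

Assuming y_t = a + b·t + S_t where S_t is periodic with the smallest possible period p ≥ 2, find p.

7

First differences y_{t+1} − y_t: 10, 4, -3, -10, 6, 0, 7, 10, 4, -3, -10, 6, 0, 7, 10, 4, …
The difference pattern repeats every 7 terms and not for any smaller step, so p = 7.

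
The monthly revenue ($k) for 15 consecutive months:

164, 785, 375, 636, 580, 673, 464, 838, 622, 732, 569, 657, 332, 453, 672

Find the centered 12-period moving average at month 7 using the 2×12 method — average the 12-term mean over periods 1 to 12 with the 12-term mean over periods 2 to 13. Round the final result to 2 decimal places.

Sum over 1–12: 164 + 785 + 375 + 636 + 580 + 673 + 464 + 838 + 622 + 732 + 569 + 657 = 7095
Sum over 2–13: 785 + 375 + 636 + 580 + 673 + 464 + 838 + 622 + 732 + 569 + 657 + 332 = 7263
CMA at t=7 = (7095 + 7263) / (2·12) = 14358 / 24 = 598.25

598.25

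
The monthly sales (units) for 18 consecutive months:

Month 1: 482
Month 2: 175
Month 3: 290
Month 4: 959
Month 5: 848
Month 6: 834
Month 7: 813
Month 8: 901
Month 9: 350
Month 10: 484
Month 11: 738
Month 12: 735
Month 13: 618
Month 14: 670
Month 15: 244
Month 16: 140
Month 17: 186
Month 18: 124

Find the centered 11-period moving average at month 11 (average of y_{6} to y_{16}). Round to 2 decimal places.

Sum of periods 6–16: 834 + 813 + 901 + 350 + 484 + 738 + 735 + 618 + 670 + 244 + 140 = 6527
Divide by 11: 6527 / 11 = 593.36

593.36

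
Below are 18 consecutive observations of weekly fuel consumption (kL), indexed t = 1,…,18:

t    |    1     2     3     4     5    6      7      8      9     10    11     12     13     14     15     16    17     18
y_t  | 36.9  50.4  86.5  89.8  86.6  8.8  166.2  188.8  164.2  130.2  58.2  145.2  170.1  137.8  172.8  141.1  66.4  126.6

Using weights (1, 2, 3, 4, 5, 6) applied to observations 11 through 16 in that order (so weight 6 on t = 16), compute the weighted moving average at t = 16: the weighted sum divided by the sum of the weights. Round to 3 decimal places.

148.605

Weighted sum: 1·58.2 + 2·145.2 + 3·170.1 + 4·137.8 + 5·172.8 + 6·141.1 = 58.2 + 290.4 + 510.3 + 551.2 + 864.0 + 846.6 = 3120.7
Weight total: 1 + 2 + 3 + 4 + 5 + 6 = 21
WMA = 3120.7 / 21 = 148.605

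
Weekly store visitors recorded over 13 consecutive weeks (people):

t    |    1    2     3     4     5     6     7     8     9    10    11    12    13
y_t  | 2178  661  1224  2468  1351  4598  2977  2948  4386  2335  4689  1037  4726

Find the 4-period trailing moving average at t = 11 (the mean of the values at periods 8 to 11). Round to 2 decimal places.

3589.50

Sum of periods 8–11: 2948 + 4386 + 2335 + 4689 = 14358
Divide by 4: 14358 / 4 = 3589.50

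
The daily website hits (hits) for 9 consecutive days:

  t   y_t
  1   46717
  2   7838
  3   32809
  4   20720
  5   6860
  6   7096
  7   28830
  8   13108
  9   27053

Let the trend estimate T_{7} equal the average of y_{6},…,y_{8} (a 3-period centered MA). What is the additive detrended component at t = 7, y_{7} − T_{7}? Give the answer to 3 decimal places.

12485.333

Trend T_7 = (7096 + 28830 + 13108) / 3 = 49034/3 = 16344.66667
Detrended value: 28830 − 16344.66667 = 12485.333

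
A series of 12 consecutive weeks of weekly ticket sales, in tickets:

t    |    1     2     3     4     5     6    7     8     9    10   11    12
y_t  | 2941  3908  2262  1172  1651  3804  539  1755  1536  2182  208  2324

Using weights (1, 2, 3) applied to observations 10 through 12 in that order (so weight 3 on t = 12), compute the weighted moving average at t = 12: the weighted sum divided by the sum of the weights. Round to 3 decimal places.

Weighted sum: 1·2182 + 2·208 + 3·2324 = 2182 + 416 + 6972 = 9570
Weight total: 1 + 2 + 3 = 6
WMA = 9570 / 6 = 1595.000

1595.000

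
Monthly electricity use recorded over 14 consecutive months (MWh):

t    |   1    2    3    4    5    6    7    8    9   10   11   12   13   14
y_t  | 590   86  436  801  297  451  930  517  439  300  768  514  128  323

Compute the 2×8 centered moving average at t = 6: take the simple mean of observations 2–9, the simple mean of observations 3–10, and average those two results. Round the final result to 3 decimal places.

508.000

Sum over 2–9: 86 + 436 + 801 + 297 + 451 + 930 + 517 + 439 = 3957
Sum over 3–10: 436 + 801 + 297 + 451 + 930 + 517 + 439 + 300 = 4171
CMA at t=6 = (3957 + 4171) / (2·8) = 8128 / 16 = 508.000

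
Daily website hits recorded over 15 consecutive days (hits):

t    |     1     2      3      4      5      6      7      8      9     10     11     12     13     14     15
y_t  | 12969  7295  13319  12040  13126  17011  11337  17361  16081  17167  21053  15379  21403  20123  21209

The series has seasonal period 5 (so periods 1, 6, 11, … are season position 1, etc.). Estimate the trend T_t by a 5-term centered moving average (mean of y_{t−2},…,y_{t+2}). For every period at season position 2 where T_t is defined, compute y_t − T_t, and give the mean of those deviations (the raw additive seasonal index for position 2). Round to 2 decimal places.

-3646.10

Season position 2 occurs at t = 7, 12 (where T_t is defined).
t=7: T_7 = 14983.2000; y_7 − T_7 = 11337 − 14983.2000 = -3646.2000
t=12: T_12 = 19025.0000; y_12 − T_12 = 15379 − 19025.0000 = -3646.0000
Mean deviation: (-3646.2000 + -3646.0000) / 2 = -3646.10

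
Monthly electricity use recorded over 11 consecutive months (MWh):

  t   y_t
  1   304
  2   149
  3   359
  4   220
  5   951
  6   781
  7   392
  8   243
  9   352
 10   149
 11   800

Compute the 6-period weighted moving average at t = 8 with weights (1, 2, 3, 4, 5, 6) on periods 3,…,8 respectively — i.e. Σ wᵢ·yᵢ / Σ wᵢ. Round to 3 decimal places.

485.429

Weighted sum: 1·359 + 2·220 + 3·951 + 4·781 + 5·392 + 6·243 = 359 + 440 + 2853 + 3124 + 1960 + 1458 = 10194
Weight total: 1 + 2 + 3 + 4 + 5 + 6 = 21
WMA = 10194 / 21 = 485.429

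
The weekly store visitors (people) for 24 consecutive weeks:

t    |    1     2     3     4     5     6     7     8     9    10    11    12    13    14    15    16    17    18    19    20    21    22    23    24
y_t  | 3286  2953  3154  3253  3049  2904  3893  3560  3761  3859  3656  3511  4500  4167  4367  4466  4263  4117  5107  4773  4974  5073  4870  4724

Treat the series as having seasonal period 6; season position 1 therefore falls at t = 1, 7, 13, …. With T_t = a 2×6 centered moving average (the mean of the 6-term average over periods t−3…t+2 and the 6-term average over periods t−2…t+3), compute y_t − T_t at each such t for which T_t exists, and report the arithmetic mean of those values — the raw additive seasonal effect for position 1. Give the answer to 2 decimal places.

439.44

Season position 1 occurs at t = 7, 13, 19 (where T_t is defined).
t=7: T_7 = 3453.8333; y_7 − T_7 = 3893 − 3453.8333 = 439.1667
t=13: T_13 = 4060.5833; y_13 − T_13 = 4500 − 4060.5833 = 439.4167
t=19: T_19 = 4667.2500; y_19 − T_19 = 5107 − 4667.2500 = 439.7500
Mean deviation: (439.1667 + 439.4167 + 439.7500) / 3 = 439.44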